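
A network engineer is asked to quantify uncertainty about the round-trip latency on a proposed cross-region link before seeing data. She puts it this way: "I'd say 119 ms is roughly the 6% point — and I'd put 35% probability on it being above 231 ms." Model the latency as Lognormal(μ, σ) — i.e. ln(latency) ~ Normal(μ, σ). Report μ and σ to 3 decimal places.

If T ~ Lognormal(μ,σ) then ln T ~ Normal(μ,σ), so the p-quantile of ln T is μ + z_p·σ.
ln(119) = 4.779 and ln(231) = 5.442; z_{0.06} = -1.555, z_{0.65} = 0.3853.
σ = (5.442 − 4.779)/(0.3853 − (-1.555)) = 0.342.
μ = 4.779 − (-1.555)·0.342 = 5.311.

μ ≈ 5.311, σ ≈ 0.342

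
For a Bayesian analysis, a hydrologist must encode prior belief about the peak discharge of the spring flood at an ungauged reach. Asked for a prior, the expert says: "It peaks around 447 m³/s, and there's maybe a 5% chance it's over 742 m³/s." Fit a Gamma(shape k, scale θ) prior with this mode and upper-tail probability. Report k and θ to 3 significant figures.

k ≈ 11.9, θ ≈ 41.1

Gamma(k,θ) with k>1 has mode (k−1)θ, so θ = 447/(k−1).
Need P(X < 742) = 0.95 with θ tied to k this way. Start at k = 2, θ = 447: P(X<742) ≈ 0.494.
Too low — raise k to concentrate. Iterating converges to k ≈ 11.9.
Then θ = 447/(11.9−1) ≈ 41.1.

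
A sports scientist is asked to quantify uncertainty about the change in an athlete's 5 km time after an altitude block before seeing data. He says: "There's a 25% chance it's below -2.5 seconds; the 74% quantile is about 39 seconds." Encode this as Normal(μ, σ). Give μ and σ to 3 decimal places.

μ = 18.740, σ = 31.491

The p-quantile of Normal(μ,σ) is μ + z_p·σ, with z_{0.25} = -0.6745 and z_{0.74} = 0.6433.
Eliminate σ: μ = (z₂·x₁ − z₁·x₂)/(z₂ − z₁) = (0.6433·-2.5 − (-0.6745)·39)/1.318 = 18.740.
Then σ = (x₂ − x₁)/(z₂ − z₁) = (39 − -2.5)/1.318 = 31.491.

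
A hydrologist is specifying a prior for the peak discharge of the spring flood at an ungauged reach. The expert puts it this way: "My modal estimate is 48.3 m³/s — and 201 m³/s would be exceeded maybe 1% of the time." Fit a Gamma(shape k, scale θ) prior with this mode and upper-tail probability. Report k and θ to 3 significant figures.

k ≈ 3.03, θ ≈ 23.8

Gamma(k,θ) with k>1 has mode (k−1)θ, so θ = 48.3/(k−1).
Need P(X < 201) = 0.99 with θ tied to k this way. Start at k = 2, θ = 48.3: P(X<201) ≈ 0.920.
Too low — raise k to concentrate. Iterating converges to k ≈ 3.03.
Then θ = 48.3/(3.03−1) ≈ 23.8.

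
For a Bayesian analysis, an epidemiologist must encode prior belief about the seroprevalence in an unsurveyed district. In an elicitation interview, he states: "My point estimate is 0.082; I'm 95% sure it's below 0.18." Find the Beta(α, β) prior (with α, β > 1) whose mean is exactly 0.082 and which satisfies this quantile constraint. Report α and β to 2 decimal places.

α ≈ 2.28, β ≈ 25.56

With mean 0.082 fixed, write α = 0.082s, β = 0.918s where s = α+β.
Need P(θ < 0.18) = 0.95 under Beta(0.082s, 0.918s). Normal approximation: (q−m)/√(m(1−m)/s) ≈ z_{0.95} = 1.64, so s ≈ 0.082·0.918·(1.64)²/(0.18−0.082)² = 21.2.
At s = 21.2: P(θ<0.18) ≈ 0.931. Adjusting to match 0.95 gives s ≈ 27.85.
So α = 0.082·27.85 ≈ 2.28, β = 0.918·27.85 ≈ 25.56.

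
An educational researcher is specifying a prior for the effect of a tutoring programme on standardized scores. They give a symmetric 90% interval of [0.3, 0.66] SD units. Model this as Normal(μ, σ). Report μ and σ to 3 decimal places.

A symmetric 90% interval runs μ ± z·σ with z = 1.645.
Half-width = 0.18, so σ = 0.18/1.645 = 0.109.
μ is the interval midpoint, 0.480.

μ = 0.480, σ = 0.109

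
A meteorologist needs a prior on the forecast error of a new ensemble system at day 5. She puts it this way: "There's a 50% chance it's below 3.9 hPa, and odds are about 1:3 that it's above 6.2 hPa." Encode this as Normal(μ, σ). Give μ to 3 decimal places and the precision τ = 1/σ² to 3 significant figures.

μ = 3.900, τ = 0.086

The p-quantile of Normal(μ,σ) is μ + z_p·σ, with z_{0.5} = 0 and z_{0.75} = 0.6745.
Eliminate σ: μ = (z₂·x₁ − z₁·x₂)/(z₂ − z₁) = (0.6745·3.9 − (0)·6.2)/0.6745 = 3.900.
Then σ = (x₂ − x₁)/(z₂ − z₁) = (6.2 − 3.9)/0.6745 = 3.410.
Precision τ = 1/σ² = 1/3.41² = 0.086.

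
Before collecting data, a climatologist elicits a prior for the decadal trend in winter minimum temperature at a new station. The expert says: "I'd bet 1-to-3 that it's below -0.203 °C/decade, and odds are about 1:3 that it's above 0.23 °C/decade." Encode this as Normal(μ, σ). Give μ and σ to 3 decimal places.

μ = 0.014, σ = 0.321

The p-quantile of Normal(μ,σ) is μ + z_p·σ, with z_{0.25} = -0.6745 and z_{0.75} = 0.6745.
Eliminate σ: μ = (z₂·x₁ − z₁·x₂)/(z₂ − z₁) = (0.6745·-0.203 − (-0.6745)·0.23)/1.349 = 0.014.
Then σ = (x₂ − x₁)/(z₂ − z₁) = (0.23 − -0.203)/1.349 = 0.321.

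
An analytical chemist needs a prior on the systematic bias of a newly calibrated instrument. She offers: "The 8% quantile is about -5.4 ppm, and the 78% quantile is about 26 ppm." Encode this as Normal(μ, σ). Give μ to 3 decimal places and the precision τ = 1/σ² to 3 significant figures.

μ = 14.864, τ = 0.00481

The p-quantile of Normal(μ,σ) is μ + z_p·σ, with z_{0.08} = -1.405 and z_{0.78} = 0.7722.
Eliminate σ: μ = (z₂·x₁ − z₁·x₂)/(z₂ − z₁) = (0.7722·-5.4 − (-1.405)·26)/2.177 = 14.864.
Then σ = (x₂ − x₁)/(z₂ − z₁) = (26 − -5.4)/2.177 = 14.422.
Precision τ = 1/σ² = 1/14.42² = 0.00481.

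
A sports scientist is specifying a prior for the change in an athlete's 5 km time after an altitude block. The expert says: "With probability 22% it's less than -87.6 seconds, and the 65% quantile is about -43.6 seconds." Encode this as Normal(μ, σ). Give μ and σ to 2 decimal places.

The p-quantile of Normal(μ,σ) is μ + z_p·σ, with z_{0.22} = -0.7722 and z_{0.65} = 0.3853.
Eliminate σ: μ = (z₂·x₁ − z₁·x₂)/(z₂ − z₁) = (0.3853·-87.6 − (-0.7722)·-43.6)/1.158 = -58.25.
Then σ = (x₂ − x₁)/(z₂ − z₁) = (-43.6 − -87.6)/1.158 = 38.01.

μ = -58.25, σ = 38.01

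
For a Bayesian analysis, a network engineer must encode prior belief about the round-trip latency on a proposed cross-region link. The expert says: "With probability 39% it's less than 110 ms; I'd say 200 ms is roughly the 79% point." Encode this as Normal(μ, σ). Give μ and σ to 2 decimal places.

μ = 133.15, σ = 82.89

For Normal(μ,σ), the p-quantile is μ + z_p·σ. Here z_{0.39} = -0.2793, z_{0.79} = 0.8064.
So 110 = μ − 0.2793σ and 200 = μ + 0.8064σ.
Subtracting: σ = (200 − 110)/(0.8064 − (-0.2793)) = 82.89.
Then μ = 110 − (-0.2793)·82.89 = 133.15.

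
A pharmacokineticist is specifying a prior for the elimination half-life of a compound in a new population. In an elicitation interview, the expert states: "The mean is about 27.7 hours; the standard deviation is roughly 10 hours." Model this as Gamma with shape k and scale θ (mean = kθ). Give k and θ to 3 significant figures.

For Gamma(k, scale θ): mean = kθ, variance = kθ², so CV = 1/√k.
CV = SD/mean = 10/27.7 = 0.361, hence k = 1/CV² = 7.67.
Then θ = mean/k = 27.7/7.67 = 3.61.

k ≈ 7.67, θ ≈ 3.61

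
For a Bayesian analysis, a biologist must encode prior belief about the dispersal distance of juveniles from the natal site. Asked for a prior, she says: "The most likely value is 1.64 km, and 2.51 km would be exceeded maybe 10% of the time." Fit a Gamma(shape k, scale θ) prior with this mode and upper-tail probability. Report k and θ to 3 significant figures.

Gamma(k,θ) with k>1 has mode (k−1)θ, so θ = 1.64/(k−1).
Need P(X < 2.51) = 0.9 with θ tied to k this way. Start at k = 2, θ = 1.64: P(X<2.51) ≈ 0.452.
Too low — raise k to concentrate. Iterating converges to k ≈ 11.3.
Then θ = 1.64/(11.3−1) ≈ 0.159.

k ≈ 11.3, θ ≈ 0.159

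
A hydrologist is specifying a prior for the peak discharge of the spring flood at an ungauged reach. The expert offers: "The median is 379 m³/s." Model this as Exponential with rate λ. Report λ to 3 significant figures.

Exponential median = ln 2 / λ, so λ = ln 2 / 379.0 = 0.00183.

λ ≈ 0.00183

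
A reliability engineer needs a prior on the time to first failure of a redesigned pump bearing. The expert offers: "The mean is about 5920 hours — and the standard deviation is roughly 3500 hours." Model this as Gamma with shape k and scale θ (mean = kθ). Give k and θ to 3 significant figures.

For Gamma(k, scale θ): mean = kθ, variance = kθ², so CV = 1/√k.
CV = SD/mean = 3500/5920 = 0.5912, hence k = 1/CV² = 2.86.
Then θ = mean/k = 5920/2.86 = 2070.

k ≈ 2.86, θ ≈ 2070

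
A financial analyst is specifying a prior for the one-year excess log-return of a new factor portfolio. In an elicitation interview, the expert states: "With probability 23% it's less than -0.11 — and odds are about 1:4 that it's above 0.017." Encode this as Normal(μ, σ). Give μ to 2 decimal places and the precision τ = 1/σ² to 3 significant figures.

μ = -0.05, τ = 155

For Normal(μ,σ), the p-quantile is μ + z_p·σ. Here z_{0.23} = -0.7388, z_{0.8} = 0.8416.
So -0.11 = μ − 0.7388σ and 0.017 = μ + 0.8416σ.
Subtracting: σ = (0.017 − -0.11)/(0.8416 − (-0.7388)) = 0.08.
Then μ = -0.11 − (-0.7388)·0.08 = -0.05.
Precision τ = 1/σ² = 1/0.08036² = 155.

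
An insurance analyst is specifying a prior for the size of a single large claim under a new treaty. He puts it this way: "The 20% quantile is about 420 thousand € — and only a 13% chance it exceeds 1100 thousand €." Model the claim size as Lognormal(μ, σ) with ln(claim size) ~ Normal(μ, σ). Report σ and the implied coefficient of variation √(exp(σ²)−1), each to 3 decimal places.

If T ~ Lognormal(μ,σ) then ln T ~ Normal(μ,σ), so the p-quantile of ln T is μ + z_p·σ.
ln(420) = 6.04 and ln(1100) = 7.003; z_{0.2} = -0.8416, z_{0.87} = 1.126.
σ = (7.003 − 6.04)/(1.126 − (-0.8416)) = 0.489.
μ = 6.04 − (-0.8416)·0.489 = 6.452.
CV = √(exp(σ²)−1) = √(exp(0.2393)−1) = 0.520.

σ ≈ 0.489, CV ≈ 0.520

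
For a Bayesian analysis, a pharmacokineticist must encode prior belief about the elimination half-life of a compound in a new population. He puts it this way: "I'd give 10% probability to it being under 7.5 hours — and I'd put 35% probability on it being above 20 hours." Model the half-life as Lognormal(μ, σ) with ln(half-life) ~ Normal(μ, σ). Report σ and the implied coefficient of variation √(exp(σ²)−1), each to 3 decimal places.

If T ~ Lognormal(μ,σ) then ln T ~ Normal(μ,σ), so the p-quantile of ln T is μ + z_p·σ.
ln(7.5) = 2.015 and ln(20) = 2.996; z_{0.1} = -1.282, z_{0.65} = 0.3853.
σ = (2.996 − 2.015)/(0.3853 − (-1.282)) = 0.588.
μ = 2.015 − (-1.282)·0.588 = 2.769.
CV = √(exp(σ²)−1) = √(exp(0.3462)−1) = 0.643.

σ ≈ 0.588, CV ≈ 0.643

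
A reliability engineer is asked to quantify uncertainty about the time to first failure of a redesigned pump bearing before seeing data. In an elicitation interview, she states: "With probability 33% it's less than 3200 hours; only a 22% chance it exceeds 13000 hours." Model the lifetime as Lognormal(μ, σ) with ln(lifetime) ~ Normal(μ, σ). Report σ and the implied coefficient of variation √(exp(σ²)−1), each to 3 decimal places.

If T ~ Lognormal(μ,σ) then ln T ~ Normal(μ,σ), so the p-quantile of ln T is μ + z_p·σ.
ln(3200) = 8.071 and ln(13000) = 9.473; z_{0.33} = -0.4399, z_{0.78} = 0.7722.
σ = (9.473 − 8.071)/(0.7722 − (-0.4399)) = 1.156.
μ = 8.071 − (-0.4399)·1.156 = 8.580.
CV = √(exp(σ²)−1) = √(exp(1.3375)−1) = 1.676.

σ ≈ 1.156, CV ≈ 1.676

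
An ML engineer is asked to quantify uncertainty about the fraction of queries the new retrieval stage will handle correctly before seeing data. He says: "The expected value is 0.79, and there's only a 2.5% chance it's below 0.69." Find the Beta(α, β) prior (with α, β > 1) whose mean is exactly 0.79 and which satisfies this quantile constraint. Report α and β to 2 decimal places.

With mean 0.79 fixed, write α = 0.79s, β = 0.21s where s = α+β.
Need P(θ < 0.69) = 0.025 under Beta(0.79s, 0.21s). Normal approximation: (q−m)/√(m(1−m)/s) ≈ z_{0.025} = -1.96, so s ≈ 0.79·0.21·(-1.96)²/(0.69−0.79)² = 63.7.
At s = 63.7: P(θ<0.69) ≈ 0.033. Adjusting to match 0.025 gives s ≈ 72.75.
So α = 0.79·72.75 ≈ 57.47, β = 0.21·72.75 ≈ 15.28.

α ≈ 57.47, β ≈ 15.28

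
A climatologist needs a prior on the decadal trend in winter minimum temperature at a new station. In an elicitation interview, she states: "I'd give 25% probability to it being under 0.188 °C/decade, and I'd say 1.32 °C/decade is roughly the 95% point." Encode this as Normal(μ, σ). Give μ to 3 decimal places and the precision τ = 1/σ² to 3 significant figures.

For Normal(μ,σ), the p-quantile is μ + z_p·σ. Here z_{0.25} = -0.6745, z_{0.95} = 1.645.
So 0.188 = μ − 0.6745σ and 1.32 = μ + 1.645σ.
Subtracting: σ = (1.32 − 0.188)/(1.645 − (-0.6745)) = 0.488.
Then μ = 0.188 − (-0.6745)·0.488 = 0.517.
Precision τ = 1/σ² = 1/0.4881² = 4.2.

μ = 0.517, τ = 4.2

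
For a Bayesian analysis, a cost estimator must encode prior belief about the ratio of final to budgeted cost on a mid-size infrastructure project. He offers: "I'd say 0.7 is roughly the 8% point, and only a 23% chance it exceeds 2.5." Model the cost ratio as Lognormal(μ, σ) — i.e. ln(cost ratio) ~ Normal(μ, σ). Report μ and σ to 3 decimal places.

μ ≈ 0.478, σ ≈ 0.594

If T ~ Lognormal(μ,σ) then ln T ~ Normal(μ,σ), so the p-quantile of ln T is μ + z_p·σ.
ln(0.7) = -0.3567 and ln(2.5) = 0.9163; z_{0.08} = -1.405, z_{0.77} = 0.7388.
σ = (0.9163 − -0.3567)/(0.7388 − (-1.405)) = 0.594.
μ = -0.3567 − (-1.405)·0.594 = 0.478.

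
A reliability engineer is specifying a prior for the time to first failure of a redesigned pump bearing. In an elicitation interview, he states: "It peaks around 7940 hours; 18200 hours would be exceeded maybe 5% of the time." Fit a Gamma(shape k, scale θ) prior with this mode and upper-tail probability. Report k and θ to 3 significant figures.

k ≈ 4.98, θ ≈ 1990

Gamma(k,θ) with k>1 has mode (k−1)θ, so θ = 7940/(k−1).
Need P(X < 18200) = 0.95 with θ tied to k this way. Start at k = 2, θ = 7940: P(X<18200) ≈ 0.667.
Too low — raise k to concentrate. Iterating converges to k ≈ 4.98.
Then θ = 7940/(4.98−1) ≈ 1990.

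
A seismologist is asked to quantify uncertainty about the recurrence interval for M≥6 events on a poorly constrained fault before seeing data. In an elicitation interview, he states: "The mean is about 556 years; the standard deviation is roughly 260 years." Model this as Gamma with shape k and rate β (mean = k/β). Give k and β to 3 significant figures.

For Gamma(k, rate β): mean = k/β, variance = k/β², so CV = 1/√k.
CV = SD/mean = 260/556 = 0.4676, hence k = 1/CV² = 4.57.
Then β = k/mean = 4.57/556 = 0.00822.

k ≈ 4.57, β ≈ 0.00822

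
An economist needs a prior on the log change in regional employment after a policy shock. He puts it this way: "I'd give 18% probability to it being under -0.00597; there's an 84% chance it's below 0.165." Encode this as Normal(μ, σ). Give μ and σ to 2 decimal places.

The p-quantile of Normal(μ,σ) is μ + z_p·σ, with z_{0.18} = -0.9154 and z_{0.84} = 0.9945.
Eliminate σ: μ = (z₂·x₁ − z₁·x₂)/(z₂ − z₁) = (0.9945·-0.00597 − (-0.9154)·0.165)/1.91 = 0.08.
Then σ = (x₂ − x₁)/(z₂ − z₁) = (0.165 − -0.00597)/1.91 = 0.09.

μ = 0.08, σ = 0.09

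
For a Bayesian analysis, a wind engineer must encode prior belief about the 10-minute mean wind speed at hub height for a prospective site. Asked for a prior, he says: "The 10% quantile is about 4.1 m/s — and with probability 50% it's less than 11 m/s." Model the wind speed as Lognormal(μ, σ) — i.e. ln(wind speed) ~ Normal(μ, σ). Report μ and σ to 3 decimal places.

μ ≈ 2.398, σ ≈ 0.770

If T ~ Lognormal(μ,σ) then ln T ~ Normal(μ,σ), so the p-quantile of ln T is μ + z_p·σ.
ln(4.1) = 1.411 and ln(11) = 2.398; z_{0.1} = -1.282, z_{0.5} = 0.
σ = (2.398 − 1.411)/(0 − (-1.282)) = 0.770.
μ = 1.411 − (-1.282)·0.770 = 2.398.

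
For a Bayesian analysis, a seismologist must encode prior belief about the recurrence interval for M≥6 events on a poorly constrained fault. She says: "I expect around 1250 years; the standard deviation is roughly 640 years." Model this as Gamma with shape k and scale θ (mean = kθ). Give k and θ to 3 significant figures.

k ≈ 3.81, θ ≈ 328

For Gamma(k, scale θ): mean = kθ, variance = kθ², so CV = 1/√k.
CV = SD/mean = 640/1250 = 0.512, hence k = 1/CV² = 3.81.
Then θ = mean/k = 1250/3.81 = 328.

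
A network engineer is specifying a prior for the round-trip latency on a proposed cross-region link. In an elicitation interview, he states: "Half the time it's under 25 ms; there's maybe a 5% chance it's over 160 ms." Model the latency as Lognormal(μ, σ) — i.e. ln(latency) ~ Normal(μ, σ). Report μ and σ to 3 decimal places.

If T ~ Lognormal(μ,σ) then ln T ~ Normal(μ,σ), so the p-quantile of ln T is μ + z_p·σ.
ln(25) = 3.219 and ln(160) = 5.075; z_{0.5} = 0, z_{0.95} = 1.645.
σ = (5.075 − 3.219)/(1.645 − (0)) = 1.129.
μ = 3.219 − (0)·1.129 = 3.219.

μ ≈ 3.219, σ ≈ 1.129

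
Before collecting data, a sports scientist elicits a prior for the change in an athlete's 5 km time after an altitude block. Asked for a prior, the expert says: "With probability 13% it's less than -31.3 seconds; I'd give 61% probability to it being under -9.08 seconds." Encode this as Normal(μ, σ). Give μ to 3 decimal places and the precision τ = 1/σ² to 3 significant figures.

The p-quantile of Normal(μ,σ) is μ + z_p·σ, with z_{0.13} = -1.126 and z_{0.61} = 0.2793.
Eliminate σ: μ = (z₂·x₁ − z₁·x₂)/(z₂ − z₁) = (0.2793·-31.3 − (-1.126)·-9.08)/1.406 = -13.495.
Then σ = (x₂ − x₁)/(z₂ − z₁) = (-9.08 − -31.3)/1.406 = 15.807.
Precision τ = 1/σ² = 1/15.81² = 0.004.

μ = -13.495, τ = 0.004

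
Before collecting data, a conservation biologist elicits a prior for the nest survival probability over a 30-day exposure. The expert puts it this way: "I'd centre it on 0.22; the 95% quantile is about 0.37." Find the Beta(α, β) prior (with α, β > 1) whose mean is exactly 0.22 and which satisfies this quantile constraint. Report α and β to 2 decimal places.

With mean 0.22 fixed, write α = 0.22s, β = 0.78s where s = α+β.
Need P(θ < 0.37) = 0.95 under Beta(0.22s, 0.78s). Normal approximation: (q−m)/√(m(1−m)/s) ≈ z_{0.95} = 1.64, so s ≈ 0.22·0.78·(1.64)²/(0.37−0.22)² = 20.6.
At s = 20.6: P(θ<0.37) ≈ 0.939. Adjusting to match 0.95 gives s ≈ 23.65.
So α = 0.22·23.65 ≈ 5.20, β = 0.78·23.65 ≈ 18.45.

α ≈ 5.20, β ≈ 18.45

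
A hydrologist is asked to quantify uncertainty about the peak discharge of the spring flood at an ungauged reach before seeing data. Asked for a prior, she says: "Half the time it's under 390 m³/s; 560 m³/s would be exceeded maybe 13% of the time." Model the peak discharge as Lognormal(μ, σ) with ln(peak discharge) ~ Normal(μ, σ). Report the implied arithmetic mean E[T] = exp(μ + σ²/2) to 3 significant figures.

If T ~ Lognormal(μ,σ) then ln T ~ Normal(μ,σ), so the p-quantile of ln T is μ + z_p·σ.
ln(390) = 5.966 and ln(560) = 6.328; z_{0.5} = 0, z_{0.87} = 1.126.
σ = (6.328 − 5.966)/(1.126 − (0)) = 0.321.
μ = 5.966 − (0)·0.321 = 5.966.
E[T] = exp(μ + σ²/2) = exp(5.966 + 0.0516) = 411 m³/s.

E[T] ≈ 411 m³/s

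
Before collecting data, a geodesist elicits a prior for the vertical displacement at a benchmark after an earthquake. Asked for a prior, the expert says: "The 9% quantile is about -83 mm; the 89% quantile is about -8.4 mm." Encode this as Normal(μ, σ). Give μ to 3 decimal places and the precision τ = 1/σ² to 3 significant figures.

μ = -44.040, τ = 0.00118

For Normal(μ,σ), the p-quantile is μ + z_p·σ. Here z_{0.09} = -1.341, z_{0.89} = 1.227.
So -83 = μ − 1.341σ and -8.4 = μ + 1.227σ.
Subtracting: σ = (-8.4 − -83)/(1.227 − (-1.341)) = 29.058.
Then μ = -83 − (-1.341)·29.058 = -44.040.
Precision τ = 1/σ² = 1/29.06² = 0.00118.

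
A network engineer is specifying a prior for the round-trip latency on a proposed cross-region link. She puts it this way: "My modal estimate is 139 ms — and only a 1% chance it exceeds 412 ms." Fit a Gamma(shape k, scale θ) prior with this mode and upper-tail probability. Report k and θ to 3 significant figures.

Gamma(k,θ) with k>1 has mode (k−1)θ, so θ = 139/(k−1).
Need P(X < 412) = 0.99 with θ tied to k this way. Start at k = 2, θ = 139: P(X<412) ≈ 0.795.
Too low — raise k to concentrate. Iterating converges to k ≈ 4.82.
Then θ = 139/(4.82−1) ≈ 36.3.

k ≈ 4.82, θ ≈ 36.3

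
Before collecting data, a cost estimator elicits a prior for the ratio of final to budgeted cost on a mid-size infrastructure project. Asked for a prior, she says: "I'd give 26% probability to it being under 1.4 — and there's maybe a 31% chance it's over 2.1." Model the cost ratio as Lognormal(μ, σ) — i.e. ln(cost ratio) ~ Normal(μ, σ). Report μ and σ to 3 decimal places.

μ ≈ 0.565, σ ≈ 0.356

If T ~ Lognormal(μ,σ) then ln T ~ Normal(μ,σ), so the p-quantile of ln T is μ + z_p·σ.
ln(1.4) = 0.3365 and ln(2.1) = 0.7419; z_{0.26} = -0.6433, z_{0.69} = 0.4959.
σ = (0.7419 − 0.3365)/(0.4959 − (-0.6433)) = 0.356.
μ = 0.3365 − (-0.6433)·0.356 = 0.565.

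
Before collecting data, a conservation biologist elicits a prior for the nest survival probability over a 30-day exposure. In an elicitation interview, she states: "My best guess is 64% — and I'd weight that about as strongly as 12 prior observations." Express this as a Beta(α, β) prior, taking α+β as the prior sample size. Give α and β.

α = 7.68, β = 4.32

Under the effective-sample-size interpretation, Beta(α, β) has prior mean α/(α+β) and prior sample size α+β.
So α+β = 12 and α/(α+β) = 0.64, giving α = 0.64·12 = 7.68 and β = 12 − 7.68 = 4.32.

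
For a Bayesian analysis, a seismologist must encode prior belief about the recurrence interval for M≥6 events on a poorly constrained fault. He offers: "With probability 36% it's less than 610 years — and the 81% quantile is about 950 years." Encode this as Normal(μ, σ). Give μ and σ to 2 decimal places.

μ = 708.58, σ = 275.00

The p-quantile of Normal(μ,σ) is μ + z_p·σ, with z_{0.36} = -0.3585 and z_{0.81} = 0.8779.
Eliminate σ: μ = (z₂·x₁ − z₁·x₂)/(z₂ − z₁) = (0.8779·610 − (-0.3585)·950)/1.236 = 708.58.
Then σ = (x₂ − x₁)/(z₂ − z₁) = (950 − 610)/1.236 = 275.00.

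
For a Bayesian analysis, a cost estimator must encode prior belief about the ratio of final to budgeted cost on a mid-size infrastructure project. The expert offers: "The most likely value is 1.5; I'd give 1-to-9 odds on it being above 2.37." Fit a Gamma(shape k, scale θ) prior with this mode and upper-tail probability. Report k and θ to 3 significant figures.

k ≈ 9.96, θ ≈ 0.167

Gamma(k,θ) with k>1 has mode (k−1)θ, so θ = 1.5/(k−1).
Need P(X < 2.37) = 0.9 with θ tied to k this way. Start at k = 2, θ = 1.5: P(X<2.37) ≈ 0.469.
Too low — raise k to concentrate. Iterating converges to k ≈ 9.96.
Then θ = 1.5/(9.96−1) ≈ 0.167.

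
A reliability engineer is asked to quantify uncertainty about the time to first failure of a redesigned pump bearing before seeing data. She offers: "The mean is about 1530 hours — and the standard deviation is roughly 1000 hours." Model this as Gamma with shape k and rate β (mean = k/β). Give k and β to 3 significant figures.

For Gamma(k, rate β): mean = k/β, variance = k/β², so CV = 1/√k.
CV = SD/mean = 1000/1530 = 0.6536, hence k = 1/CV² = 2.34.
Then β = k/mean = 2.34/1530 = 0.00153.

k ≈ 2.34, β ≈ 0.00153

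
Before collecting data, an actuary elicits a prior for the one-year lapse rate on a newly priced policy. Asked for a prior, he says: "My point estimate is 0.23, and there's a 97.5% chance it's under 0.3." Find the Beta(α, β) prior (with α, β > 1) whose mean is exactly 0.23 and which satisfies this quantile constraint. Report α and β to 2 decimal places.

α ≈ 34.85, β ≈ 116.68

With mean 0.23 fixed, write α = 0.23s, β = 0.77s where s = α+β.
Need P(θ < 0.3) = 0.975 under Beta(0.23s, 0.77s). Normal approximation: (q−m)/√(m(1−m)/s) ≈ z_{0.975} = 1.96, so s ≈ 0.23·0.77·(1.96)²/(0.3−0.23)² = 138.8.
At s = 138.8: P(θ<0.3) ≈ 0.970. Adjusting to match 0.975 gives s ≈ 151.54.
So α = 0.23·151.54 ≈ 34.85, β = 0.77·151.54 ≈ 116.68.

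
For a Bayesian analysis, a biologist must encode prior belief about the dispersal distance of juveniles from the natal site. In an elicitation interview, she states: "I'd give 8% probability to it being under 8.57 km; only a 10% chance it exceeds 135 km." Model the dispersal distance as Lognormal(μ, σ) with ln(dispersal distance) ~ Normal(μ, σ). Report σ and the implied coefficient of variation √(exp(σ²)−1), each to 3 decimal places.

If T ~ Lognormal(μ,σ) then ln T ~ Normal(μ,σ), so the p-quantile of ln T is μ + z_p·σ.
ln(8.57) = 2.148 and ln(135) = 4.905; z_{0.08} = -1.405, z_{0.9} = 1.282.
σ = (4.905 − 2.148)/(1.282 − (-1.405)) = 1.026.
μ = 2.148 − (-1.405)·1.026 = 3.590.
CV = √(exp(σ²)−1) = √(exp(1.0531)−1) = 1.366.

σ ≈ 1.026, CV ≈ 1.366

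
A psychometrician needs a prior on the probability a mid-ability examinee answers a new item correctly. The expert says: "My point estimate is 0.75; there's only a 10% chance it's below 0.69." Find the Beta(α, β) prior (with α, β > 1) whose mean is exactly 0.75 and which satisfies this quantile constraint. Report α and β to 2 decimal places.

With mean 0.75 fixed, write α = 0.75s, β = 0.25s where s = α+β.
Need P(θ < 0.69) = 0.1 under Beta(0.75s, 0.25s). Normal approximation: (q−m)/√(m(1−m)/s) ≈ z_{0.1} = -1.28, so s ≈ 0.75·0.25·(-1.28)²/(0.69−0.75)² = 85.5.
At s = 85.5: P(θ<0.69) ≈ 0.104. Adjusting to match 0.1 gives s ≈ 88.43.
So α = 0.75·88.43 ≈ 66.32, β = 0.25·88.43 ≈ 22.11.

α ≈ 66.32, β ≈ 22.11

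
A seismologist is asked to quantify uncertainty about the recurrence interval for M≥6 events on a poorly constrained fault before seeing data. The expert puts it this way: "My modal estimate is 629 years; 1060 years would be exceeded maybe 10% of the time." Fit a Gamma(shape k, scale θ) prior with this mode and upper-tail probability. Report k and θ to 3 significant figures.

Gamma(k,θ) with k>1 has mode (k−1)θ, so θ = 629/(k−1).
Need P(X < 1060) = 0.9 with θ tied to k this way. Start at k = 2, θ = 629: P(X<1060) ≈ 0.502.
Too low — raise k to concentrate. Iterating converges to k ≈ 7.94.
Then θ = 629/(7.94−1) ≈ 90.6.

k ≈ 7.94, θ ≈ 90.6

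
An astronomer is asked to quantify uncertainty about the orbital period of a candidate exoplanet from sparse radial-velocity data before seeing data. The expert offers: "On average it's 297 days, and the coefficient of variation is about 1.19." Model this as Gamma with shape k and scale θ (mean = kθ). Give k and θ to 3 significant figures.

k ≈ 0.706, θ ≈ 421

For Gamma(k, scale θ): mean = kθ, variance = kθ², so CV = 1/√k.
CV = 1.19, hence k = 1/CV² = 0.706.
Then θ = mean/k = 297/0.706 = 421.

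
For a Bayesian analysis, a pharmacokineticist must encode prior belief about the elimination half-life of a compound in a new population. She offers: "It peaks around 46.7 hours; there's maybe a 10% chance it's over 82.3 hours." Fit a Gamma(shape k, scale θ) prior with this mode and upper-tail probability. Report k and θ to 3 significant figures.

k ≈ 6.92, θ ≈ 7.89

Gamma(k,θ) with k>1 has mode (k−1)θ, so θ = 46.7/(k−1).
Need P(X < 82.3) = 0.9 with θ tied to k this way. Start at k = 2, θ = 46.7: P(X<82.3) ≈ 0.526.
Too low — raise k to concentrate. Iterating converges to k ≈ 6.92.
Then θ = 46.7/(6.92−1) ≈ 7.89.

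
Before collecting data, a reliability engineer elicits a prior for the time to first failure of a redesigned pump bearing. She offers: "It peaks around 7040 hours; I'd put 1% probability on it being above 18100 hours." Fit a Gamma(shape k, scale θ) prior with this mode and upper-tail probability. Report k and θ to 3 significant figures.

k ≈ 6.23, θ ≈ 1350

Gamma(k,θ) with k>1 has mode (k−1)θ, so θ = 7040/(k−1).
Need P(X < 18100) = 0.99 with θ tied to k this way. Start at k = 2, θ = 7040: P(X<18100) ≈ 0.727.
Too low — raise k to concentrate. Iterating converges to k ≈ 6.23.
Then θ = 7040/(6.23−1) ≈ 1350.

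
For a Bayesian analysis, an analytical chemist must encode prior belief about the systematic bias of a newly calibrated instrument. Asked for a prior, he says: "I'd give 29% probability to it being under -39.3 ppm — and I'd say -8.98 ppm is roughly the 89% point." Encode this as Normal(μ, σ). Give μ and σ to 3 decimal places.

For Normal(μ,σ), the p-quantile is μ + z_p·σ. Here z_{0.29} = -0.5534, z_{0.89} = 1.227.
So -39.3 = μ − 0.5534σ and -8.98 = μ + 1.227σ.
Subtracting: σ = (-8.98 − -39.3)/(1.227 − (-0.5534)) = 17.035.
Then μ = -39.3 − (-0.5534)·17.035 = -29.873.

μ = -29.873, σ = 17.035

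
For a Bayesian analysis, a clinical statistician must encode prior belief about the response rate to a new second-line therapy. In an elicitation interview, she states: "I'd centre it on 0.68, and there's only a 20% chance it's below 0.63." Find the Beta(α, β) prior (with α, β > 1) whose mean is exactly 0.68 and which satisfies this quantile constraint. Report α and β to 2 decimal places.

α ≈ 40.94, β ≈ 19.27

With mean 0.68 fixed, write α = 0.68s, β = 0.32s where s = α+β.
Need P(θ < 0.63) = 0.2 under Beta(0.68s, 0.32s). Normal approximation: (q−m)/√(m(1−m)/s) ≈ z_{0.2} = -0.842, so s ≈ 0.68·0.32·(-0.842)²/(0.63−0.68)² = 61.7.
At s = 61.7: P(θ<0.63) ≈ 0.197. Adjusting to match 0.2 gives s ≈ 60.21.
So α = 0.68·60.21 ≈ 40.94, β = 0.32·60.21 ≈ 19.27.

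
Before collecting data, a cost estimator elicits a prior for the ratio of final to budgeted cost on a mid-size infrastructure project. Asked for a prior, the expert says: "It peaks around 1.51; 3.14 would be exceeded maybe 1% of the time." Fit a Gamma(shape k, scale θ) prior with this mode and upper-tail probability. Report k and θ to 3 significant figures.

Gamma(k,θ) with k>1 has mode (k−1)θ, so θ = 1.51/(k−1).
Need P(X < 3.14) = 0.99 with θ tied to k this way. Start at k = 2, θ = 1.51: P(X<3.14) ≈ 0.615.
Too low — raise k to concentrate. Iterating converges to k ≈ 10.1.
Then θ = 1.51/(10.1−1) ≈ 0.166.

k ≈ 10.1, θ ≈ 0.166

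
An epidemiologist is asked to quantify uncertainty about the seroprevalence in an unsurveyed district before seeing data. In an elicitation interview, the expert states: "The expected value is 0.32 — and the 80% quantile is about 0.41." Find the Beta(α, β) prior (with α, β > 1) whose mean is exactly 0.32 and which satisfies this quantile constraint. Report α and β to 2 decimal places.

α ≈ 5.83, β ≈ 12.39

With mean 0.32 fixed, write α = 0.32s, β = 0.68s where s = α+β.
Need P(θ < 0.41) = 0.8 under Beta(0.32s, 0.68s). Normal approximation: (q−m)/√(m(1−m)/s) ≈ z_{0.8} = 0.842, so s ≈ 0.32·0.68·(0.842)²/(0.41−0.32)² = 19.0.
At s = 19.0: P(θ<0.41) ≈ 0.805. Adjusting to match 0.8 gives s ≈ 18.22.
So α = 0.32·18.22 ≈ 5.83, β = 0.68·18.22 ≈ 12.39.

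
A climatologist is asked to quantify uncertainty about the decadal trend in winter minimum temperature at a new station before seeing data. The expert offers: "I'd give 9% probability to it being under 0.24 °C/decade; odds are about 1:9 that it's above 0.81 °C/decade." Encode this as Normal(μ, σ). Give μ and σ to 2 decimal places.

The p-quantile of Normal(μ,σ) is μ + z_p·σ, with z_{0.09} = -1.341 and z_{0.9} = 1.282.
Eliminate σ: μ = (z₂·x₁ − z₁·x₂)/(z₂ − z₁) = (1.282·0.24 − (-1.341)·0.81)/2.622 = 0.53.
Then σ = (x₂ − x₁)/(z₂ − z₁) = (0.81 − 0.24)/2.622 = 0.22.

μ = 0.53, σ = 0.22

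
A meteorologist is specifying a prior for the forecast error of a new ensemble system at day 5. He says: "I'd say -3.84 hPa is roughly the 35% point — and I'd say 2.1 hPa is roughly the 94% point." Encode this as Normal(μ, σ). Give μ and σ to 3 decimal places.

The p-quantile of Normal(μ,σ) is μ + z_p·σ, with z_{0.35} = -0.3853 and z_{0.94} = 1.555.
Eliminate σ: μ = (z₂·x₁ − z₁·x₂)/(z₂ − z₁) = (1.555·-3.84 − (-0.3853)·2.1)/1.94 = -2.660.
Then σ = (x₂ − x₁)/(z₂ − z₁) = (2.1 − -3.84)/1.94 = 3.062.

μ = -2.660, σ = 3.062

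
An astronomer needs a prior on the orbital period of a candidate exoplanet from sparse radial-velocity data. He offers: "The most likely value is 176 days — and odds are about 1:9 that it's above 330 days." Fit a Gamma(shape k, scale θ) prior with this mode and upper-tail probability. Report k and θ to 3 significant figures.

k ≈ 5.83, θ ≈ 36.4

Gamma(k,θ) with k>1 has mode (k−1)θ, so θ = 176/(k−1).
Need P(X < 330) = 0.9 with θ tied to k this way. Start at k = 2, θ = 176: P(X<330) ≈ 0.559.
Too low — raise k to concentrate. Iterating converges to k ≈ 5.83.
Then θ = 176/(5.83−1) ≈ 36.4.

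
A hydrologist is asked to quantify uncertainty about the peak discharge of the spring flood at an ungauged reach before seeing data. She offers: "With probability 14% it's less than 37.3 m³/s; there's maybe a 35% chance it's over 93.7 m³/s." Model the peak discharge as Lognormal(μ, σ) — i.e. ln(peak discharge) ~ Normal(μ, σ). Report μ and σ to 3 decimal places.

If T ~ Lognormal(μ,σ) then ln T ~ Normal(μ,σ), so the p-quantile of ln T is μ + z_p·σ.
ln(37.3) = 3.619 and ln(93.7) = 4.54; z_{0.14} = -1.08, z_{0.65} = 0.3853.
σ = (4.54 − 3.619)/(0.3853 − (-1.08)) = 0.628.
μ = 3.619 − (-1.08)·0.628 = 4.298.

μ ≈ 4.298, σ ≈ 0.628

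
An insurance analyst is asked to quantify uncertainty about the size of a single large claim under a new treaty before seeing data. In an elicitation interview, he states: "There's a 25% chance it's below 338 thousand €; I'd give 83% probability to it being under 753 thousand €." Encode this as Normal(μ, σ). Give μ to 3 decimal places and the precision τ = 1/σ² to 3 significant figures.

For Normal(μ,σ), the p-quantile is μ + z_p·σ. Here z_{0.25} = -0.6745, z_{0.83} = 0.9542.
So 338 = μ − 0.6745σ and 753 = μ + 0.9542σ.
Subtracting: σ = (753 − 338)/(0.9542 − (-0.6745)) = 254.811.
Then μ = 338 − (-0.6745)·254.811 = 509.868.
Precision τ = 1/σ² = 1/254.8² = 1.54e-05.

μ = 509.868, τ = 1.54e-05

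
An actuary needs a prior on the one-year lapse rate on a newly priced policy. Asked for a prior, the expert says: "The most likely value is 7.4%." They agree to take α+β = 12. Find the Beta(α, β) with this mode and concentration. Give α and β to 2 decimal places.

For α,β > 1 the Beta mode is (α−1)/(α+β−2). With α+β = 12, the mode is (α−1)/10.
Set (α−1)/10 = 0.074 → α = 1 + 0.074·10 = 1.74.
β = 12 − α = 10.26.

α = 1.74, β = 10.26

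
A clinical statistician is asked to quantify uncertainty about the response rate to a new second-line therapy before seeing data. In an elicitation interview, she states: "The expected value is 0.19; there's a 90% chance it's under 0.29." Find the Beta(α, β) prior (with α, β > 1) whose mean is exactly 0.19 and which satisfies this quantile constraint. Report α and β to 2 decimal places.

α ≈ 5.13, β ≈ 21.86

With mean 0.19 fixed, write α = 0.19s, β = 0.81s where s = α+β.
Need P(θ < 0.29) = 0.9 under Beta(0.19s, 0.81s). Normal approximation: (q−m)/√(m(1−m)/s) ≈ z_{0.9} = 1.28, so s ≈ 0.19·0.81·(1.28)²/(0.29−0.19)² = 25.3.
At s = 25.3: P(θ<0.29) ≈ 0.894. Adjusting to match 0.9 gives s ≈ 26.99.
So α = 0.19·26.99 ≈ 5.13, β = 0.81·26.99 ≈ 21.86.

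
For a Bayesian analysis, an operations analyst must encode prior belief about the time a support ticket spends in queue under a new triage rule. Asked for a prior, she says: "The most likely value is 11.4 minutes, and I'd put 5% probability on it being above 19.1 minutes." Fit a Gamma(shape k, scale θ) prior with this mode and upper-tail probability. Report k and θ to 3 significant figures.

k ≈ 11.5, θ ≈ 1.09

Gamma(k,θ) with k>1 has mode (k−1)θ, so θ = 11.4/(k−1).
Need P(X < 19.1) = 0.95 with θ tied to k this way. Start at k = 2, θ = 11.4: P(X<19.1) ≈ 0.499.
Too low — raise k to concentrate. Iterating converges to k ≈ 11.5.
Then θ = 11.4/(11.5−1) ≈ 1.09.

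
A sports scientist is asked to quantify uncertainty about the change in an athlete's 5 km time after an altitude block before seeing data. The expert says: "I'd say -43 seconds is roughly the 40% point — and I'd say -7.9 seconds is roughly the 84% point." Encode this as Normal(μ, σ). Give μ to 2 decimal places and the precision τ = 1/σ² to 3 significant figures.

The p-quantile of Normal(μ,σ) is μ + z_p·σ, with z_{0.4} = -0.2533 and z_{0.84} = 0.9945.
Eliminate σ: μ = (z₂·x₁ − z₁·x₂)/(z₂ − z₁) = (0.9945·-43 − (-0.2533)·-7.9)/1.248 = -35.87.
Then σ = (x₂ − x₁)/(z₂ − z₁) = (-7.9 − -43)/1.248 = 28.13.
Precision τ = 1/σ² = 1/28.13² = 0.00126.

μ = -35.87, τ = 0.00126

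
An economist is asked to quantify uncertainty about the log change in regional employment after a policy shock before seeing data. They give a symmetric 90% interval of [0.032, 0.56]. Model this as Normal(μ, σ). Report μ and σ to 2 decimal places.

A symmetric 90% interval runs μ ± z·σ with z = 1.645.
Half-width = 0.264, so σ = 0.264/1.645 = 0.16.
μ is the interval midpoint, 0.30.

μ = 0.30, σ = 0.16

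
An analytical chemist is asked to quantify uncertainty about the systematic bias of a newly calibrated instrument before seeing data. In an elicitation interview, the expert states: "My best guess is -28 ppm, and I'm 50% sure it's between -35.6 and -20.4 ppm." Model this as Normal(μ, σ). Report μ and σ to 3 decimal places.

μ = -28.000, σ = 11.268

A symmetric 50% interval runs μ ± z·σ with z = 0.6745.
Half-width = 7.6, so σ = 7.6/0.6745 = 11.268.
μ is the stated best guess, -28.000.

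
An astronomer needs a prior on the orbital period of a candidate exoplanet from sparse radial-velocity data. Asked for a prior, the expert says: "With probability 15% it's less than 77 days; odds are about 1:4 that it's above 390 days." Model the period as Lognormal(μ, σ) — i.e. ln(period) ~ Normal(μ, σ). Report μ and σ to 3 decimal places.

μ ≈ 5.239, σ ≈ 0.864

If T ~ Lognormal(μ,σ) then ln T ~ Normal(μ,σ), so the p-quantile of ln T is μ + z_p·σ.
ln(77) = 4.344 and ln(390) = 5.966; z_{0.15} = -1.036, z_{0.8} = 0.8416.
σ = (5.966 − 4.344)/(0.8416 − (-1.036)) = 0.864.
μ = 4.344 − (-1.036)·0.864 = 5.239.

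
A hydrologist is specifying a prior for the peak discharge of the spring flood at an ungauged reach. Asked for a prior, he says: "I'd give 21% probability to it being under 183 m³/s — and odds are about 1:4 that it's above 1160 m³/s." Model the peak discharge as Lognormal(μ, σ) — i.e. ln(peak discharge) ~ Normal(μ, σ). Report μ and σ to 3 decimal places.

μ ≈ 6.113, σ ≈ 1.121

If T ~ Lognormal(μ,σ) then ln T ~ Normal(μ,σ), so the p-quantile of ln T is μ + z_p·σ.
ln(183) = 5.209 and ln(1160) = 7.056; z_{0.21} = -0.8064, z_{0.8} = 0.8416.
σ = (7.056 − 5.209)/(0.8416 − (-0.8064)) = 1.121.
μ = 5.209 − (-0.8064)·1.121 = 6.113.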